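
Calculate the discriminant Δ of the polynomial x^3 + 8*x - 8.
Δ = -3776

For a depressed cubic x^3 + p x + q the discriminant is Δ = -4 p^3 - 27 q^2 = -4*(8)^3 - 27*(-8)^2 = -2048 - 1728 = -3776.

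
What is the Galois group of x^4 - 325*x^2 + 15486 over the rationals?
Gal(K/Q) = V_4 (Klein four-group, Z/2Z × Z/2Z)

f factors as (x^2 - 58)(x^2 - 267), so the splitting field is K = Q(sqrt(58), sqrt(267)). The elements 58, 267, 15486 are all non-squares in Q, so sqrt(58) and sqrt(267) generate independent quadratic extensions. Thus [K:Q] = 4 and Gal(K/Q) is generated by the two order-2 automorphisms sqrt(58) ↦ -sqrt(58) and sqrt(267) ↦ -sqrt(267), giving V_4.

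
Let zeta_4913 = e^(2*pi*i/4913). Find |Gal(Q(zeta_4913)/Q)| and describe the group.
|Gal(Q(zeta_4913)/Q)| = phi(4913) = 4624; group ≅ (Z/4913Z)^* ≅ Z/4624Z

The n-th cyclotomic polynomial Φ_4913(x) is the minimal polynomial of zeta_4913 over Q and has degree phi(4913) = 4624. So Q(zeta_4913) is a degree-4624 Galois extension with Galois group (Z/4913Z)^*. (Z/4913Z)^* is cyclic since 4913 is an odd prime power (or 4). Hence Gal(Q(zeta_4913)/Q) ≅ Z/4624Z.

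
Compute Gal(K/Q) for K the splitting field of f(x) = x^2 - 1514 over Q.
Gal(K/Q) = Z/2Z (cyclic of order 2)

x^2 - 1514 is irreducible over Q since 1514 is not a rational square. The splitting field Q(sqrt(1514)) has degree 2 over Q, and its unique nontrivial automorphism is sqrt(1514) ↦ -sqrt(1514). Hence Gal(Q(sqrt(1514))/Q) = Z/2Z.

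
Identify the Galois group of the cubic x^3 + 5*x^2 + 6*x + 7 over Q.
Gal(K/Q) = S_3 (symmetric group of order 6)

Compute the discriminant of x^3 + (5)*x^2 + (6)*x + (7): Δ = -1007. Since Δ is not a rational square, the Galois group is not contained in A_3; it must be the full S_3 (irreducibility of the cubic rules out anything smaller).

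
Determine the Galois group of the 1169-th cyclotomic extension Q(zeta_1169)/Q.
|Gal(Q(zeta_1169)/Q)| = phi(1169) = 996; group ≅ (Z/1169Z)^* ≅ Z/6Z × Z/166Z

The n-th cyclotomic polynomial Φ_1169(x) is the minimal polynomial of zeta_1169 over Q and has degree phi(1169) = 996. So Q(zeta_1169) is a degree-996 Galois extension with Galois group (Z/1169Z)^*. By CRT, (Z/1169Z)^* ≅ (Z/7Z)^* × (Z/167Z)^*. Each prime-power unit group is (Z/7Z)^* ≅ Z/6Z; (Z/167Z)^* ≅ Z/166Z. Hence Gal(Q(zeta_1169)/Q) ≅ Z/6Z × Z/166Z.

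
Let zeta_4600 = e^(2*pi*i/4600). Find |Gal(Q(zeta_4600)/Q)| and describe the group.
|Gal(Q(zeta_4600)/Q)| = phi(4600) = 1760; group ≅ (Z/4600Z)^* ≅ Z/2Z × Z/2Z × Z/20Z × Z/22Z

The n-th cyclotomic polynomial Φ_4600(x) is the minimal polynomial of zeta_4600 over Q and has degree phi(4600) = 1760. So Q(zeta_4600) is a degree-1760 Galois extension with Galois group (Z/4600Z)^*. By CRT, (Z/4600Z)^* ≅ (Z/8Z)^* × (Z/25Z)^* × (Z/23Z)^*. Each prime-power unit group is (Z/8Z)^* ≅ Z/2Z × Z/2Z; (Z/25Z)^* ≅ Z/20Z; (Z/23Z)^* ≅ Z/22Z. Hence Gal(Q(zeta_4600)/Q) ≅ Z/2Z × Z/2Z × Z/20Z × Z/22Z.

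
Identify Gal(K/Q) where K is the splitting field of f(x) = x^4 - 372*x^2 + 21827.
Gal(K/Q) = V_4 (Klein four-group, Z/2Z × Z/2Z)

f factors as (x^2 - 73)(x^2 - 299), so the splitting field is K = Q(sqrt(73), sqrt(299)). The elements 73, 299, 21827 are all non-squares in Q, so sqrt(73) and sqrt(299) generate independent quadratic extensions. Thus [K:Q] = 4 and Gal(K/Q) is generated by the two order-2 automorphisms sqrt(73) ↦ -sqrt(73) and sqrt(299) ↦ -sqrt(299), giving V_4.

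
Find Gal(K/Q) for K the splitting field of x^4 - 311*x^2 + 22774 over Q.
Gal(K/Q) = V_4 (Klein four-group, Z/2Z × Z/2Z)

f factors as (x^2 - 193)(x^2 - 118), so the splitting field is K = Q(sqrt(193), sqrt(118)). The elements 193, 118, 22774 are all non-squares in Q, so sqrt(193) and sqrt(118) generate independent quadratic extensions. Thus [K:Q] = 4 and Gal(K/Q) is generated by the two order-2 automorphisms sqrt(193) ↦ -sqrt(193) and sqrt(118) ↦ -sqrt(118), giving V_4.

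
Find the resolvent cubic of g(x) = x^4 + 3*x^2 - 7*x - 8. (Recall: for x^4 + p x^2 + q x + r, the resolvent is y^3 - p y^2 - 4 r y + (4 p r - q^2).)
h(y) = y^3 - 3*y^2 + 32*y - 145

Identify coefficients: p = 3, q = -7, r = -8.
Plug into h(y) = y^3 - p y^2 - 4 r y + (4 p r - q^2):
  h(y) = y^3 - (3) y^2 - 4*(-8) y + (4*(3)*(-8) - (-7)^2)
       = y^3 + (-3) y^2 + (32) y + (-145).
Simplifying: h(y) = y^3 - 3*y^2 + 32*y - 145.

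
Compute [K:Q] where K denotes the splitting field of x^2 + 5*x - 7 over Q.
[K:Q] = 2

The discriminant of x^2 + (5)*x + (-7) is b^2 - 4c = 25 - (-28) = 53. Since 53 is not a perfect square in Q, the polynomial is irreducible over Q. Its two roots generate a degree-2 extension, so [K:Q] = 2.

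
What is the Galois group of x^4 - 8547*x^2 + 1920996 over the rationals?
Gal(K/Q) = Z/2Z (cyclic of order 2)

f factors as (x^2 - 231)(x^2 - 8316), so the splitting field is K = Q(sqrt(231), sqrt(8316)). The squarefree part of 231 is 231 and the squarefree part of 8316 is also 231, so sqrt(231) and sqrt(8316) are both rational multiples of sqrt(231). Hence Q(sqrt(231)) = Q(sqrt(8316)) = Q(sqrt(231)), and the splitting field collapses to a single degree-2 extension with Galois group Z/2Z.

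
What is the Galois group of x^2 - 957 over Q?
Gal(K/Q) = Z/2Z (cyclic of order 2)

x^2 - 957 is irreducible over Q since 957 is not a rational square. The splitting field Q(sqrt(957)) has degree 2 over Q, and its unique nontrivial automorphism is sqrt(957) ↦ -sqrt(957). Hence Gal(Q(sqrt(957))/Q) = Z/2Z.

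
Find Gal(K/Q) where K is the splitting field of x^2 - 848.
Gal(K/Q) = Z/2Z (cyclic of order 2)

x^2 - 848 is irreducible over Q since 848 is not a rational square. The splitting field Q(sqrt(848)) has degree 2 over Q, and its unique nontrivial automorphism is sqrt(848) ↦ -sqrt(848). Hence Gal(Q(sqrt(848))/Q) = Z/2Z.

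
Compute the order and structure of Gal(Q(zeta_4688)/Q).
|Gal(Q(zeta_4688)/Q)| = phi(4688) = 2336; group ≅ (Z/4688Z)^* ≅ Z/2Z × Z/4Z × Z/292Z

The n-th cyclotomic polynomial Φ_4688(x) is the minimal polynomial of zeta_4688 over Q and has degree phi(4688) = 2336. So Q(zeta_4688) is a degree-2336 Galois extension with Galois group (Z/4688Z)^*. By CRT, (Z/4688Z)^* ≅ (Z/16Z)^* × (Z/293Z)^*. Each prime-power unit group is (Z/16Z)^* ≅ Z/2Z × Z/4Z; (Z/293Z)^* ≅ Z/292Z. Hence Gal(Q(zeta_4688)/Q) ≅ Z/2Z × Z/4Z × Z/292Z.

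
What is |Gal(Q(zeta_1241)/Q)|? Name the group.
|Gal(Q(zeta_1241)/Q)| = phi(1241) = 1152; group ≅ (Z/1241Z)^* ≅ Z/16Z × Z/72Z

The n-th cyclotomic polynomial Φ_1241(x) is the minimal polynomial of zeta_1241 over Q and has degree phi(1241) = 1152. So Q(zeta_1241) is a degree-1152 Galois extension with Galois group (Z/1241Z)^*. By CRT, (Z/1241Z)^* ≅ (Z/17Z)^* × (Z/73Z)^*. Each prime-power unit group is (Z/17Z)^* ≅ Z/16Z; (Z/73Z)^* ≅ Z/72Z. Hence Gal(Q(zeta_1241)/Q) ≅ Z/16Z × Z/72Z.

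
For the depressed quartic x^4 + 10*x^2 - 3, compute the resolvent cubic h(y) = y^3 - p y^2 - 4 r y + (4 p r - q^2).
h(y) = y^3 - 10*y^2 + 12*y - 120

Identify coefficients: p = 10, q = 0, r = -3.
Plug into h(y) = y^3 - p y^2 - 4 r y + (4 p r - q^2):
  h(y) = y^3 - (10) y^2 - 4*(-3) y + (4*(10)*(-3) - (0)^2)
       = y^3 + (-10) y^2 + (12) y + (-120).
Simplifying: h(y) = y^3 - 10*y^2 + 12*y - 120.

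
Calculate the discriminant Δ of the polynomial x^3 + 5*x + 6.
Δ = -1472

For a depressed cubic x^3 + p x + q the discriminant is Δ = -4 p^3 - 27 q^2 = -4*(5)^3 - 27*(6)^2 = -500 - 972 = -1472.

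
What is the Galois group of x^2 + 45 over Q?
Gal(K/Q) = Z/2Z (cyclic of order 2)

x^2 + 45 is irreducible over Q since -45 is not a rational square. The splitting field Q(sqrt(-45)) has degree 2 over Q, and its unique nontrivial automorphism is sqrt(-45) ↦ -sqrt(-45). Hence Gal(Q(sqrt(-45))/Q) = Z/2Z.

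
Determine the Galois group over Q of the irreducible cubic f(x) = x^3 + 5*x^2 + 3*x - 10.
Gal(K/Q) = S_3 (symmetric group of order 6)

Compute the discriminant of x^3 + (5)*x^2 + (3)*x + (-10): Δ = -283. Since Δ is not a rational square, the Galois group is not contained in A_3; it must be the full S_3 (irreducibility of the cubic rules out anything smaller).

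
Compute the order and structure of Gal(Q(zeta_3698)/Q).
|Gal(Q(zeta_3698)/Q)| = phi(3698) = 1806; group ≅ (Z/3698Z)^* ≅ Z/1806Z

The n-th cyclotomic polynomial Φ_3698(x) is the minimal polynomial of zeta_3698 over Q and has degree phi(3698) = 1806. So Q(zeta_3698) is a degree-1806 Galois extension with Galois group (Z/3698Z)^*. By CRT, (Z/3698Z)^* ≅ (Z/2Z)^* × (Z/1849Z)^*. Each prime-power unit group is (Z/2Z)^* ≅ trivial group (order 1); (Z/1849Z)^* ≅ Z/1806Z. Hence Gal(Q(zeta_3698)/Q) ≅ Z/1806Z.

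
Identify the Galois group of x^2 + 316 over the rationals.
Gal(K/Q) = Z/2Z (cyclic of order 2)

x^2 + 316 is irreducible over Q since -316 is not a rational square. The splitting field Q(sqrt(-316)) has degree 2 over Q, and its unique nontrivial automorphism is sqrt(-316) ↦ -sqrt(-316). Hence Gal(Q(sqrt(-316))/Q) = Z/2Z.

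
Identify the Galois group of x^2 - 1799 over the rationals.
Gal(K/Q) = Z/2Z (cyclic of order 2)

x^2 - 1799 is irreducible over Q since 1799 is not a rational square. The splitting field Q(sqrt(1799)) has degree 2 over Q, and its unique nontrivial automorphism is sqrt(1799) ↦ -sqrt(1799). Hence Gal(Q(sqrt(1799))/Q) = Z/2Z.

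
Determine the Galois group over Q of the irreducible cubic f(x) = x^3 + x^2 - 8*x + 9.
Gal(K/Q) = S_3 (symmetric group of order 6)

Compute the discriminant of x^3 + (1)*x^2 + (-8)*x + (9): Δ = -1407. Since Δ is not a rational square, the Galois group is not contained in A_3; it must be the full S_3 (irreducibility of the cubic rules out anything smaller).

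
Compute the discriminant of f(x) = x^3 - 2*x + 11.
Δ = -3235

For a depressed cubic x^3 + p x + q the discriminant is Δ = -4 p^3 - 27 q^2 = -4*(-2)^3 - 27*(11)^2 = 32 - 3267 = -3235.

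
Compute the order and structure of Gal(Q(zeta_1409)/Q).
|Gal(Q(zeta_1409)/Q)| = phi(1409) = 1408; group ≅ (Z/1409Z)^* ≅ Z/1408Z

The n-th cyclotomic polynomial Φ_1409(x) is the minimal polynomial of zeta_1409 over Q and has degree phi(1409) = 1408. So Q(zeta_1409) is a degree-1408 Galois extension with Galois group (Z/1409Z)^*. (Z/1409Z)^* is cyclic since 1409 is an odd prime power (or 4). Hence Gal(Q(zeta_1409)/Q) ≅ Z/1408Z.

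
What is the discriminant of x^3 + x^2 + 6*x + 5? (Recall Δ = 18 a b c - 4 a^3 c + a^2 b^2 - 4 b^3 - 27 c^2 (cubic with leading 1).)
Δ = -983

For x^3 + a x^2 + b x + c the discriminant is Δ = 18 a b c - 4 a^3 c + a^2 b^2 - 4 b^3 - 27 c^2.
Plug a = 1, b = 6, c = 5:
  18*(1)*(6)*(5) - 4*(1)^3*(5) + (1)^2*(6)^2 - 4*(6)^3 - 27*(5)^2
  = 540 + (-20) + 36 + (-864) + (-675)
  = -983.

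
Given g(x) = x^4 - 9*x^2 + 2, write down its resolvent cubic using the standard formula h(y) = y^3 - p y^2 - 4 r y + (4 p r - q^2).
h(y) = y^3 + 9*y^2 - 8*y - 72

Identify coefficients: p = -9, q = 0, r = 2.
Plug into h(y) = y^3 - p y^2 - 4 r y + (4 p r - q^2):
  h(y) = y^3 - (-9) y^2 - 4*(2) y + (4*(-9)*(2) - (0)^2)
       = y^3 + (9) y^2 + (-8) y + (-72).
Simplifying: h(y) = y^3 + 9*y^2 - 8*y - 72.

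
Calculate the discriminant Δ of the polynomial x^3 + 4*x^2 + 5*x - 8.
Δ = -2660

For x^3 + a x^2 + b x + c the discriminant is Δ = 18 a b c - 4 a^3 c + a^2 b^2 - 4 b^3 - 27 c^2.
Plug a = 4, b = 5, c = -8:
  18*(4)*(5)*(-8) - 4*(4)^3*(-8) + (4)^2*(5)^2 - 4*(5)^3 - 27*(-8)^2
  = -2880 + (2048) + 400 + (-500) + (-1728)
  = -2660.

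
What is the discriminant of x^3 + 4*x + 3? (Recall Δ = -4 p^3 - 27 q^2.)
Δ = -499

For a depressed cubic x^3 + p x + q the discriminant is Δ = -4 p^3 - 27 q^2 = -4*(4)^3 - 27*(3)^2 = -256 - 243 = -499.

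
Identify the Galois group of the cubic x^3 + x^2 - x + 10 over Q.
Gal(K/Q) = S_3 (symmetric group of order 6)

Compute the discriminant of x^3 + (1)*x^2 + (-1)*x + (10): Δ = -2915. Since Δ is not a rational square, the Galois group is not contained in A_3; it must be the full S_3 (irreducibility of the cubic rules out anything smaller).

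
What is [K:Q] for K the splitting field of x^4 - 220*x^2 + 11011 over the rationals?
[K:Q] = 4

f factors as (x^2 - 77)(x^2 - 143); the splitting field is K = Q(sqrt(77), sqrt(143)). Since 77, 143, and 11011 are all non-squares in Q, the three subfields Q(sqrt(77)), Q(sqrt(143)), Q(sqrt(11011)) are distinct degree-2 extensions, so [K:Q] = 4 (Klein four Galois group).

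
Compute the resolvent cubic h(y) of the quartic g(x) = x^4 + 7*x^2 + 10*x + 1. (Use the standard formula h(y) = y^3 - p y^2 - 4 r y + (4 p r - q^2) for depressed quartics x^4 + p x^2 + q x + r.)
h(y) = y^3 - 7*y^2 - 4*y - 72

Identify coefficients: p = 7, q = 10, r = 1.
Plug into h(y) = y^3 - p y^2 - 4 r y + (4 p r - q^2):
  h(y) = y^3 - (7) y^2 - 4*(1) y + (4*(7)*(1) - (10)^2)
       = y^3 + (-7) y^2 + (-4) y + (-72).
Simplifying: h(y) = y^3 - 7*y^2 - 4*y - 72.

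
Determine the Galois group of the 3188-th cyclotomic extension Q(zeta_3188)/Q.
|Gal(Q(zeta_3188)/Q)| = phi(3188) = 1592; group ≅ (Z/3188Z)^* ≅ Z/2Z × Z/796Z

The n-th cyclotomic polynomial Φ_3188(x) is the minimal polynomial of zeta_3188 over Q and has degree phi(3188) = 1592. So Q(zeta_3188) is a degree-1592 Galois extension with Galois group (Z/3188Z)^*. By CRT, (Z/3188Z)^* ≅ (Z/4Z)^* × (Z/797Z)^*. Each prime-power unit group is (Z/4Z)^* ≅ Z/2Z; (Z/797Z)^* ≅ Z/796Z. Hence Gal(Q(zeta_3188)/Q) ≅ Z/2Z × Z/796Z.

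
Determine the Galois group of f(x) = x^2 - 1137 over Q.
Gal(K/Q) = Z/2Z (cyclic of order 2)

x^2 - 1137 is irreducible over Q since 1137 is not a rational square. The splitting field Q(sqrt(1137)) has degree 2 over Q, and its unique nontrivial automorphism is sqrt(1137) ↦ -sqrt(1137). Hence Gal(Q(sqrt(1137))/Q) = Z/2Z.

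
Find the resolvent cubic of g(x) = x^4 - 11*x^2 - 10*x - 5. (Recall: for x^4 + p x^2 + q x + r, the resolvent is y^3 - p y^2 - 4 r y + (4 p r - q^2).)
h(y) = y^3 + 11*y^2 + 20*y + 120

Identify coefficients: p = -11, q = -10, r = -5.
Plug into h(y) = y^3 - p y^2 - 4 r y + (4 p r - q^2):
  h(y) = y^3 - (-11) y^2 - 4*(-5) y + (4*(-11)*(-5) - (-10)^2)
       = y^3 + (11) y^2 + (20) y + (120).
Simplifying: h(y) = y^3 + 11*y^2 + 20*y + 120.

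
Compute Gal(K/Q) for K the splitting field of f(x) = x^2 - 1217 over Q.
Gal(K/Q) = Z/2Z (cyclic of order 2)

x^2 - 1217 is irreducible over Q since 1217 is not a rational square. The splitting field Q(sqrt(1217)) has degree 2 over Q, and its unique nontrivial automorphism is sqrt(1217) ↦ -sqrt(1217). Hence Gal(Q(sqrt(1217))/Q) = Z/2Z.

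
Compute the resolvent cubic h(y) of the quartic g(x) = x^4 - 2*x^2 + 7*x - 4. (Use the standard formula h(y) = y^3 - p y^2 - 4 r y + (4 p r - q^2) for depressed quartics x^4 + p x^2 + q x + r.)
h(y) = y^3 + 2*y^2 + 16*y - 17

Identify coefficients: p = -2, q = 7, r = -4.
Plug into h(y) = y^3 - p y^2 - 4 r y + (4 p r - q^2):
  h(y) = y^3 - (-2) y^2 - 4*(-4) y + (4*(-2)*(-4) - (7)^2)
       = y^3 + (2) y^2 + (16) y + (-17).
Simplifying: h(y) = y^3 + 2*y^2 + 16*y - 17.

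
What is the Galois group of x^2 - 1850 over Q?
Gal(K/Q) = Z/2Z (cyclic of order 2)

x^2 - 1850 is irreducible over Q since 1850 is not a rational square. The splitting field Q(sqrt(1850)) has degree 2 over Q, and its unique nontrivial automorphism is sqrt(1850) ↦ -sqrt(1850). Hence Gal(Q(sqrt(1850))/Q) = Z/2Z.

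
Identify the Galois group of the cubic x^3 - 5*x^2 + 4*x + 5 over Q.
Gal(K/Q) = A_3 (cyclic of order 3)

Compute the discriminant of x^3 + (-5)*x^2 + (4)*x + (5): Δ = 169. Since Δ is a perfect square (Δ = 13^2), the Galois group is contained in A_3. Irreducibility forces the group to be transitive on three roots, so Gal = A_3.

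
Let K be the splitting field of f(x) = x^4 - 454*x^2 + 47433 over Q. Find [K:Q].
[K:Q] = 4

f factors as (x^2 - 163)(x^2 - 291); the splitting field is K = Q(sqrt(163), sqrt(291)). Since 163, 291, and 47433 are all non-squares in Q, the three subfields Q(sqrt(163)), Q(sqrt(291)), Q(sqrt(47433)) are distinct degree-2 extensions, so [K:Q] = 4 (Klein four Galois group).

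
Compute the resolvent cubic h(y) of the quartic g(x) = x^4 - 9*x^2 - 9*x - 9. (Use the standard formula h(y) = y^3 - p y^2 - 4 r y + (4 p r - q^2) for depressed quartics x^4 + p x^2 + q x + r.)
h(y) = y^3 + 9*y^2 + 36*y + 243

Identify coefficients: p = -9, q = -9, r = -9.
Plug into h(y) = y^3 - p y^2 - 4 r y + (4 p r - q^2):
  h(y) = y^3 - (-9) y^2 - 4*(-9) y + (4*(-9)*(-9) - (-9)^2)
       = y^3 + (9) y^2 + (36) y + (243).
Simplifying: h(y) = y^3 + 9*y^2 + 36*y + 243.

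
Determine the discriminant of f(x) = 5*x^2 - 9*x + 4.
Δ = 1

For a quadratic a x^2 + b x + c the discriminant is Δ = b^2 - 4ac = (-9)^2 - 4*(5)*(4) = 81 - (80) = 1.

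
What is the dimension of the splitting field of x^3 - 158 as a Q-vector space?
[K:Q] = 6

x^3 - 158 has one real root r = 158^(1/3) and two complex roots r*zeta_3, r*zeta_3^2 where zeta_3 = e^(2*pi*i/3). The splitting field is Q(r, zeta_3). [Q(r):Q] = 3 and [Q(zeta_3):Q] = 2 with gcd = 1, so [Q(r, zeta_3):Q] = 3 * 2 = 6.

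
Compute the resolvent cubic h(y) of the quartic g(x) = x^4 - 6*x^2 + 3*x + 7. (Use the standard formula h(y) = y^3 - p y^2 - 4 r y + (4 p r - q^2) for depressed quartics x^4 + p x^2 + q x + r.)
h(y) = y^3 + 6*y^2 - 28*y - 177

Identify coefficients: p = -6, q = 3, r = 7.
Plug into h(y) = y^3 - p y^2 - 4 r y + (4 p r - q^2):
  h(y) = y^3 - (-6) y^2 - 4*(7) y + (4*(-6)*(7) - (3)^2)
       = y^3 + (6) y^2 + (-28) y + (-177).
Simplifying: h(y) = y^3 + 6*y^2 - 28*y - 177.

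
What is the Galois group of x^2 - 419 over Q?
Gal(K/Q) = Z/2Z (cyclic of order 2)

x^2 - 419 is irreducible over Q since 419 is not a rational square. The splitting field Q(sqrt(419)) has degree 2 over Q, and its unique nontrivial automorphism is sqrt(419) ↦ -sqrt(419). Hence Gal(Q(sqrt(419))/Q) = Z/2Z.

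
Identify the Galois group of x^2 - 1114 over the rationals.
Gal(K/Q) = Z/2Z (cyclic of order 2)

x^2 - 1114 is irreducible over Q since 1114 is not a rational square. The splitting field Q(sqrt(1114)) has degree 2 over Q, and its unique nontrivial automorphism is sqrt(1114) ↦ -sqrt(1114). Hence Gal(Q(sqrt(1114))/Q) = Z/2Z.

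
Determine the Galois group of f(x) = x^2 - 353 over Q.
Gal(K/Q) = Z/2Z (cyclic of order 2)

x^2 - 353 is irreducible over Q since 353 is not a rational square. The splitting field Q(sqrt(353)) has degree 2 over Q, and its unique nontrivial automorphism is sqrt(353) ↦ -sqrt(353). Hence Gal(Q(sqrt(353))/Q) = Z/2Z.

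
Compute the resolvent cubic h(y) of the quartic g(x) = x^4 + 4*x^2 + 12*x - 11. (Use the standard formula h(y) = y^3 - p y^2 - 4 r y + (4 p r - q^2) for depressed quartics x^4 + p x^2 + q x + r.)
h(y) = y^3 - 4*y^2 + 44*y - 320

Identify coefficients: p = 4, q = 12, r = -11.
Plug into h(y) = y^3 - p y^2 - 4 r y + (4 p r - q^2):
  h(y) = y^3 - (4) y^2 - 4*(-11) y + (4*(4)*(-11) - (12)^2)
       = y^3 + (-4) y^2 + (44) y + (-320).
Simplifying: h(y) = y^3 - 4*y^2 + 44*y - 320.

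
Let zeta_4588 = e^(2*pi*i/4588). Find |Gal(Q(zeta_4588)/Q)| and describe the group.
|Gal(Q(zeta_4588)/Q)| = phi(4588) = 2160; group ≅ (Z/4588Z)^* ≅ Z/2Z × Z/30Z × Z/36Z

The n-th cyclotomic polynomial Φ_4588(x) is the minimal polynomial of zeta_4588 over Q and has degree phi(4588) = 2160. So Q(zeta_4588) is a degree-2160 Galois extension with Galois group (Z/4588Z)^*. By CRT, (Z/4588Z)^* ≅ (Z/4Z)^* × (Z/31Z)^* × (Z/37Z)^*. Each prime-power unit group is (Z/4Z)^* ≅ Z/2Z; (Z/31Z)^* ≅ Z/30Z; (Z/37Z)^* ≅ Z/36Z. Hence Gal(Q(zeta_4588)/Q) ≅ Z/2Z × Z/30Z × Z/36Z.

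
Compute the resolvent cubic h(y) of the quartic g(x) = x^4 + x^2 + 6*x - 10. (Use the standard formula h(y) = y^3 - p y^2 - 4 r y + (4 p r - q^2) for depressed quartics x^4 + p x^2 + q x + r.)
h(y) = y^3 - y^2 + 40*y - 76

Identify coefficients: p = 1, q = 6, r = -10.
Plug into h(y) = y^3 - p y^2 - 4 r y + (4 p r - q^2):
  h(y) = y^3 - (1) y^2 - 4*(-10) y + (4*(1)*(-10) - (6)^2)
       = y^3 + (-1) y^2 + (40) y + (-76).
Simplifying: h(y) = y^3 - y^2 + 40*y - 76.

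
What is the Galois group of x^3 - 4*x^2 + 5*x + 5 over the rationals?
Gal(K/Q) = S_3 (symmetric group of order 6)

Compute the discriminant of x^3 + (-4)*x^2 + (5)*x + (5): Δ = -1295. Since Δ is not a rational square, the Galois group is not contained in A_3; it must be the full S_3 (irreducibility of the cubic rules out anything smaller).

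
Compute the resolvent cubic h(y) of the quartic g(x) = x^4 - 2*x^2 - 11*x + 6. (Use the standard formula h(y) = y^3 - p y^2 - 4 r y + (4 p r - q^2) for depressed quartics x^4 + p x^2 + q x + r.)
h(y) = y^3 + 2*y^2 - 24*y - 169

Identify coefficients: p = -2, q = -11, r = 6.
Plug into h(y) = y^3 - p y^2 - 4 r y + (4 p r - q^2):
  h(y) = y^3 - (-2) y^2 - 4*(6) y + (4*(-2)*(6) - (-11)^2)
       = y^3 + (2) y^2 + (-24) y + (-169).
Simplifying: h(y) = y^3 + 2*y^2 - 24*y - 169.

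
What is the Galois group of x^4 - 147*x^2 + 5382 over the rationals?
Gal(K/Q) = V_4 (Klein four-group, Z/2Z × Z/2Z)

f factors as (x^2 - 78)(x^2 - 69), so the splitting field is K = Q(sqrt(78), sqrt(69)). The elements 78, 69, 5382 are all non-squares in Q, so sqrt(78) and sqrt(69) generate independent quadratic extensions. Thus [K:Q] = 4 and Gal(K/Q) is generated by the two order-2 automorphisms sqrt(78) ↦ -sqrt(78) and sqrt(69) ↦ -sqrt(69), giving V_4.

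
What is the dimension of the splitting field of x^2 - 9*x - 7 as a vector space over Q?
[K:Q] = 2

The discriminant of x^2 + (-9)*x + (-7) is b^2 - 4c = 81 - (-28) = 109. Since 109 is not a perfect square in Q, the polynomial is irreducible over Q. Its two roots generate a degree-2 extension, so [K:Q] = 2.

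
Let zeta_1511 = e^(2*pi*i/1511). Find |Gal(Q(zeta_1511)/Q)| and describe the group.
|Gal(Q(zeta_1511)/Q)| = phi(1511) = 1510; group ≅ (Z/1511Z)^* ≅ Z/1510Z

The n-th cyclotomic polynomial Φ_1511(x) is the minimal polynomial of zeta_1511 over Q and has degree phi(1511) = 1510. So Q(zeta_1511) is a degree-1510 Galois extension with Galois group (Z/1511Z)^*. (Z/1511Z)^* is cyclic since 1511 is an odd prime power (or 4). Hence Gal(Q(zeta_1511)/Q) ≅ Z/1510Z.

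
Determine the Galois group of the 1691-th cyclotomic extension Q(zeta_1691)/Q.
|Gal(Q(zeta_1691)/Q)| = phi(1691) = 1584; group ≅ (Z/1691Z)^* ≅ Z/18Z × Z/88Z

The n-th cyclotomic polynomial Φ_1691(x) is the minimal polynomial of zeta_1691 over Q and has degree phi(1691) = 1584. So Q(zeta_1691) is a degree-1584 Galois extension with Galois group (Z/1691Z)^*. By CRT, (Z/1691Z)^* ≅ (Z/19Z)^* × (Z/89Z)^*. Each prime-power unit group is (Z/19Z)^* ≅ Z/18Z; (Z/89Z)^* ≅ Z/88Z. Hence Gal(Q(zeta_1691)/Q) ≅ Z/18Z × Z/88Z.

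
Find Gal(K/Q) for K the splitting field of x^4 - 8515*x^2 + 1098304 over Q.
Gal(K/Q) = Z/2Z (cyclic of order 2)

f factors as (x^2 - 131)(x^2 - 8384), so the splitting field is K = Q(sqrt(131), sqrt(8384)). The squarefree part of 131 is 131 and the squarefree part of 8384 is also 131, so sqrt(131) and sqrt(8384) are both rational multiples of sqrt(131). Hence Q(sqrt(131)) = Q(sqrt(8384)) = Q(sqrt(131)), and the splitting field collapses to a single degree-2 extension with Galois group Z/2Z.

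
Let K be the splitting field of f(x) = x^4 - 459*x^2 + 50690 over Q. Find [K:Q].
[K:Q] = 4

f factors as (x^2 - 185)(x^2 - 274); the splitting field is K = Q(sqrt(185), sqrt(274)). Since 185, 274, and 50690 are all non-squares in Q, the three subfields Q(sqrt(185)), Q(sqrt(274)), Q(sqrt(50690)) are distinct degree-2 extensions, so [K:Q] = 4 (Klein four Galois group).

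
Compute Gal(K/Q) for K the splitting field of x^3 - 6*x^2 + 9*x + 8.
Gal(K/Q) = S_3 (symmetric group of order 6)

Compute the discriminant of x^3 + (-6)*x^2 + (9)*x + (8): Δ = -2592. Since Δ is not a rational square, the Galois group is not contained in A_3; it must be the full S_3 (irreducibility of the cubic rules out anything smaller).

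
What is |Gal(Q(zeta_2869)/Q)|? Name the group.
|Gal(Q(zeta_2869)/Q)| = phi(2869) = 2700; group ≅ (Z/2869Z)^* ≅ Z/18Z × Z/150Z

The n-th cyclotomic polynomial Φ_2869(x) is the minimal polynomial of zeta_2869 over Q and has degree phi(2869) = 2700. So Q(zeta_2869) is a degree-2700 Galois extension with Galois group (Z/2869Z)^*. By CRT, (Z/2869Z)^* ≅ (Z/19Z)^* × (Z/151Z)^*. Each prime-power unit group is (Z/19Z)^* ≅ Z/18Z; (Z/151Z)^* ≅ Z/150Z. Hence Gal(Q(zeta_2869)/Q) ≅ Z/18Z × Z/150Z.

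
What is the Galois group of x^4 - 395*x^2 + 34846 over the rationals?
Gal(K/Q) = V_4 (Klein four-group, Z/2Z × Z/2Z)

f factors as (x^2 - 133)(x^2 - 262), so the splitting field is K = Q(sqrt(133), sqrt(262)). The elements 133, 262, 34846 are all non-squares in Q, so sqrt(133) and sqrt(262) generate independent quadratic extensions. Thus [K:Q] = 4 and Gal(K/Q) is generated by the two order-2 automorphisms sqrt(133) ↦ -sqrt(133) and sqrt(262) ↦ -sqrt(262), giving V_4.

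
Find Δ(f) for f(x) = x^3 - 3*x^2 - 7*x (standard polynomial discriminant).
Δ = 1813

For x^3 + a x^2 + b x + c the discriminant is Δ = 18 a b c - 4 a^3 c + a^2 b^2 - 4 b^3 - 27 c^2.
Plug a = -3, b = -7, c = 0:
  18*(-3)*(-7)*(0) - 4*(-3)^3*(0) + (-3)^2*(-7)^2 - 4*(-7)^3 - 27*(0)^2
  = 0 + (0) + 441 + (1372) + (0)
  = 1813.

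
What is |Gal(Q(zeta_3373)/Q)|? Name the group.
|Gal(Q(zeta_3373)/Q)| = phi(3373) = 3372; group ≅ (Z/3373Z)^* ≅ Z/3372Z

The n-th cyclotomic polynomial Φ_3373(x) is the minimal polynomial of zeta_3373 over Q and has degree phi(3373) = 3372. So Q(zeta_3373) is a degree-3372 Galois extension with Galois group (Z/3373Z)^*. (Z/3373Z)^* is cyclic since 3373 is an odd prime power (or 4). Hence Gal(Q(zeta_3373)/Q) ≅ Z/3372Z.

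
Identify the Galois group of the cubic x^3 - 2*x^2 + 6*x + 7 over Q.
Gal(K/Q) = S_3 (symmetric group of order 6)

Compute the discriminant of x^3 + (-2)*x^2 + (6)*x + (7): Δ = -3331. Since Δ is not a rational square, the Galois group is not contained in A_3; it must be the full S_3 (irreducibility of the cubic rules out anything smaller).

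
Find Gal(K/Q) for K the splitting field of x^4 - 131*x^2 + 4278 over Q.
Gal(K/Q) = V_4 (Klein four-group, Z/2Z × Z/2Z)

f factors as (x^2 - 62)(x^2 - 69), so the splitting field is K = Q(sqrt(62), sqrt(69)). The elements 62, 69, 4278 are all non-squares in Q, so sqrt(62) and sqrt(69) generate independent quadratic extensions. Thus [K:Q] = 4 and Gal(K/Q) is generated by the two order-2 automorphisms sqrt(62) ↦ -sqrt(62) and sqrt(69) ↦ -sqrt(69), giving V_4.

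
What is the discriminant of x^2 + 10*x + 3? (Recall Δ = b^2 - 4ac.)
Δ = 88

For a quadratic a x^2 + b x + c the discriminant is Δ = b^2 - 4ac = (10)^2 - 4*(1)*(3) = 100 - (12) = 88.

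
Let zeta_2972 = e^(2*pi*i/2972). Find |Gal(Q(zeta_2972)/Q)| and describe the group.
|Gal(Q(zeta_2972)/Q)| = phi(2972) = 1484; group ≅ (Z/2972Z)^* ≅ Z/2Z × Z/742Z

The n-th cyclotomic polynomial Φ_2972(x) is the minimal polynomial of zeta_2972 over Q and has degree phi(2972) = 1484. So Q(zeta_2972) is a degree-1484 Galois extension with Galois group (Z/2972Z)^*. By CRT, (Z/2972Z)^* ≅ (Z/4Z)^* × (Z/743Z)^*. Each prime-power unit group is (Z/4Z)^* ≅ Z/2Z; (Z/743Z)^* ≅ Z/742Z. Hence Gal(Q(zeta_2972)/Q) ≅ Z/2Z × Z/742Z.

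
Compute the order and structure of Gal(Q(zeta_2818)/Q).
|Gal(Q(zeta_2818)/Q)| = phi(2818) = 1408; group ≅ (Z/2818Z)^* ≅ Z/1408Z

The n-th cyclotomic polynomial Φ_2818(x) is the minimal polynomial of zeta_2818 over Q and has degree phi(2818) = 1408. So Q(zeta_2818) is a degree-1408 Galois extension with Galois group (Z/2818Z)^*. By CRT, (Z/2818Z)^* ≅ (Z/2Z)^* × (Z/1409Z)^*. Each prime-power unit group is (Z/2Z)^* ≅ trivial group (order 1); (Z/1409Z)^* ≅ Z/1408Z. Hence Gal(Q(zeta_2818)/Q) ≅ Z/1408Z.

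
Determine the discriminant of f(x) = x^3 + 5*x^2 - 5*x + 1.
Δ = 148

For x^3 + a x^2 + b x + c the discriminant is Δ = 18 a b c - 4 a^3 c + a^2 b^2 - 4 b^3 - 27 c^2.
Plug a = 5, b = -5, c = 1:
  18*(5)*(-5)*(1) - 4*(5)^3*(1) + (5)^2*(-5)^2 - 4*(-5)^3 - 27*(1)^2
  = -450 + (-500) + 625 + (500) + (-27)
  = 148.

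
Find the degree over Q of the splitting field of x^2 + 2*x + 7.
[K:Q] = 2

The discriminant of x^2 + (2)*x + (7) is b^2 - 4c = 4 - (28) = -24. Since -24 is not a perfect square in Q, the polynomial is irreducible over Q. Its two roots generate a degree-2 extension, so [K:Q] = 2.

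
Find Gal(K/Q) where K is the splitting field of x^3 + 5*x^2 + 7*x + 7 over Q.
Gal(K/Q) = S_3 (symmetric group of order 6)

Compute the discriminant of x^3 + (5)*x^2 + (7)*x + (7): Δ = -560. Since Δ is not a rational square, the Galois group is not contained in A_3; it must be the full S_3 (irreducibility of the cubic rules out anything smaller).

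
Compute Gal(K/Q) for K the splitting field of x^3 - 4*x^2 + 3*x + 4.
Gal(K/Q) = S_3 (symmetric group of order 6)

Compute the discriminant of x^3 + (-4)*x^2 + (3)*x + (4): Δ = -236. Since Δ is not a rational square, the Galois group is not contained in A_3; it must be the full S_3 (irreducibility of the cubic rules out anything smaller).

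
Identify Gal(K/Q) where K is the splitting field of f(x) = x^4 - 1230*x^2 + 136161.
Gal(K/Q) = Z/2Z (cyclic of order 2)

f factors as (x^2 - 1107)(x^2 - 123), so the splitting field is K = Q(sqrt(1107), sqrt(123)). The squarefree part of 1107 is 123 and the squarefree part of 123 is also 123, so sqrt(1107) and sqrt(123) are both rational multiples of sqrt(123). Hence Q(sqrt(1107)) = Q(sqrt(123)) = Q(sqrt(123)), and the splitting field collapses to a single degree-2 extension with Galois group Z/2Z.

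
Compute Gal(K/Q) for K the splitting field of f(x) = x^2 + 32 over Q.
Gal(K/Q) = Z/2Z (cyclic of order 2)

x^2 + 32 is irreducible over Q since -32 is not a rational square. The splitting field Q(sqrt(-32)) has degree 2 over Q, and its unique nontrivial automorphism is sqrt(-32) ↦ -sqrt(-32). Hence Gal(Q(sqrt(-32))/Q) = Z/2Z.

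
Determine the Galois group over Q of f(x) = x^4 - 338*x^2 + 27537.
Gal(K/Q) = V_4 (Klein four-group, Z/2Z × Z/2Z)

f factors as (x^2 - 201)(x^2 - 137), so the splitting field is K = Q(sqrt(201), sqrt(137)). The elements 201, 137, 27537 are all non-squares in Q, so sqrt(201) and sqrt(137) generate independent quadratic extensions. Thus [K:Q] = 4 and Gal(K/Q) is generated by the two order-2 automorphisms sqrt(201) ↦ -sqrt(201) and sqrt(137) ↦ -sqrt(137), giving V_4.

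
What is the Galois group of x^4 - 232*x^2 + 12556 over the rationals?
Gal(K/Q) = V_4 (Klein four-group, Z/2Z × Z/2Z)

f factors as (x^2 - 86)(x^2 - 146), so the splitting field is K = Q(sqrt(86), sqrt(146)). The elements 86, 146, 12556 are all non-squares in Q, so sqrt(86) and sqrt(146) generate independent quadratic extensions. Thus [K:Q] = 4 and Gal(K/Q) is generated by the two order-2 automorphisms sqrt(86) ↦ -sqrt(86) and sqrt(146) ↦ -sqrt(146), giving V_4.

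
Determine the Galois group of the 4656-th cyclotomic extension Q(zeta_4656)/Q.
|Gal(Q(zeta_4656)/Q)| = phi(4656) = 1536; group ≅ (Z/4656Z)^* ≅ Z/2Z × Z/2Z × Z/4Z × Z/96Z

The n-th cyclotomic polynomial Φ_4656(x) is the minimal polynomial of zeta_4656 over Q and has degree phi(4656) = 1536. So Q(zeta_4656) is a degree-1536 Galois extension with Galois group (Z/4656Z)^*. By CRT, (Z/4656Z)^* ≅ (Z/16Z)^* × (Z/3Z)^* × (Z/97Z)^*. Each prime-power unit group is (Z/16Z)^* ≅ Z/2Z × Z/4Z; (Z/3Z)^* ≅ Z/2Z; (Z/97Z)^* ≅ Z/96Z. Hence Gal(Q(zeta_4656)/Q) ≅ Z/2Z × Z/2Z × Z/4Z × Z/96Z.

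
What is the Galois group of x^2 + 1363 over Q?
Gal(K/Q) = Z/2Z (cyclic of order 2)

x^2 + 1363 is irreducible over Q since -1363 is not a rational square. The splitting field Q(sqrt(-1363)) has degree 2 over Q, and its unique nontrivial automorphism is sqrt(-1363) ↦ -sqrt(-1363). Hence Gal(Q(sqrt(-1363))/Q) = Z/2Z.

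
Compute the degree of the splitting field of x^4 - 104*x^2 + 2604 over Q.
[K:Q] = 4

f factors as (x^2 - 62)(x^2 - 42); the splitting field is K = Q(sqrt(62), sqrt(42)). Since 62, 42, and 2604 are all non-squares in Q, the three subfields Q(sqrt(62)), Q(sqrt(42)), Q(sqrt(2604)) are distinct degree-2 extensions, so [K:Q] = 4 (Klein four Galois group).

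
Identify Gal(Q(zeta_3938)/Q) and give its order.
|Gal(Q(zeta_3938)/Q)| = phi(3938) = 1780; group ≅ (Z/3938Z)^* ≅ Z/10Z × Z/178Z

The n-th cyclotomic polynomial Φ_3938(x) is the minimal polynomial of zeta_3938 over Q and has degree phi(3938) = 1780. So Q(zeta_3938) is a degree-1780 Galois extension with Galois group (Z/3938Z)^*. By CRT, (Z/3938Z)^* ≅ (Z/2Z)^* × (Z/11Z)^* × (Z/179Z)^*. Each prime-power unit group is (Z/2Z)^* ≅ trivial group (order 1); (Z/11Z)^* ≅ Z/10Z; (Z/179Z)^* ≅ Z/178Z. Hence Gal(Q(zeta_3938)/Q) ≅ Z/10Z × Z/178Z.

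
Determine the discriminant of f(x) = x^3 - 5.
Δ = -675

For a depressed cubic x^3 + p x + q the discriminant is Δ = -4 p^3 - 27 q^2 = -4*(0)^3 - 27*(-5)^2 = 0 - 675 = -675.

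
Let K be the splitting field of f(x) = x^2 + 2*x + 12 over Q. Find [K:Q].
[K:Q] = 2

The discriminant of x^2 + (2)*x + (12) is b^2 - 4c = 4 - (48) = -44. Since -44 is not a perfect square in Q, the polynomial is irreducible over Q. Its two roots generate a degree-2 extension, so [K:Q] = 2.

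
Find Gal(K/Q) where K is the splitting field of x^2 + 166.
Gal(K/Q) = Z/2Z (cyclic of order 2)

x^2 + 166 is irreducible over Q since -166 is not a rational square. The splitting field Q(sqrt(-166)) has degree 2 over Q, and its unique nontrivial automorphism is sqrt(-166) ↦ -sqrt(-166). Hence Gal(Q(sqrt(-166))/Q) = Z/2Z.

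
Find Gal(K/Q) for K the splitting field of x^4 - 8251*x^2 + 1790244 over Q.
Gal(K/Q) = Z/2Z (cyclic of order 2)

f factors as (x^2 - 223)(x^2 - 8028), so the splitting field is K = Q(sqrt(223), sqrt(8028)). The squarefree part of 223 is 223 and the squarefree part of 8028 is also 223, so sqrt(223) and sqrt(8028) are both rational multiples of sqrt(223). Hence Q(sqrt(223)) = Q(sqrt(8028)) = Q(sqrt(223)), and the splitting field collapses to a single degree-2 extension with Galois group Z/2Z.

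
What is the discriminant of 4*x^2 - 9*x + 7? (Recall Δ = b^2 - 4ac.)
Δ = -31

For a quadratic a x^2 + b x + c the discriminant is Δ = b^2 - 4ac = (-9)^2 - 4*(4)*(7) = 81 - (112) = -31.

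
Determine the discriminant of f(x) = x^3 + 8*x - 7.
Δ = -3371

For a depressed cubic x^3 + p x + q the discriminant is Δ = -4 p^3 - 27 q^2 = -4*(8)^3 - 27*(-7)^2 = -2048 - 1323 = -3371.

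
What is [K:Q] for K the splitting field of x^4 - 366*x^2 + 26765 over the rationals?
[K:Q] = 4

f factors as (x^2 - 265)(x^2 - 101); the splitting field is K = Q(sqrt(265), sqrt(101)). Since 265, 101, and 26765 are all non-squares in Q, the three subfields Q(sqrt(265)), Q(sqrt(101)), Q(sqrt(26765)) are distinct degree-2 extensions, so [K:Q] = 4 (Klein four Galois group).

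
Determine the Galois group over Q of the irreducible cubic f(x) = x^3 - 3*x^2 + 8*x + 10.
Gal(K/Q) = S_3 (symmetric group of order 6)

Compute the discriminant of x^3 + (-3)*x^2 + (8)*x + (10): Δ = -7412. Since Δ is not a rational square, the Galois group is not contained in A_3; it must be the full S_3 (irreducibility of the cubic rules out anything smaller).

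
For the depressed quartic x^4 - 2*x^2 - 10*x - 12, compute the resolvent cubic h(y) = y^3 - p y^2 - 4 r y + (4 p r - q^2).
h(y) = y^3 + 2*y^2 + 48*y - 4

Identify coefficients: p = -2, q = -10, r = -12.
Plug into h(y) = y^3 - p y^2 - 4 r y + (4 p r - q^2):
  h(y) = y^3 - (-2) y^2 - 4*(-12) y + (4*(-2)*(-12) - (-10)^2)
       = y^3 + (2) y^2 + (48) y + (-4).
Simplifying: h(y) = y^3 + 2*y^2 + 48*y - 4.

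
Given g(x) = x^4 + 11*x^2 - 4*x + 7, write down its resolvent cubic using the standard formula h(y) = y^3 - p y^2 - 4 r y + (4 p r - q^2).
h(y) = y^3 - 11*y^2 - 28*y + 292

Identify coefficients: p = 11, q = -4, r = 7.
Plug into h(y) = y^3 - p y^2 - 4 r y + (4 p r - q^2):
  h(y) = y^3 - (11) y^2 - 4*(7) y + (4*(11)*(7) - (-4)^2)
       = y^3 + (-11) y^2 + (-28) y + (292).
Simplifying: h(y) = y^3 - 11*y^2 - 28*y + 292.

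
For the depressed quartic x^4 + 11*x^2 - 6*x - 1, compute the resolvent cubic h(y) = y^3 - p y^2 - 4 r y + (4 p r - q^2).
h(y) = y^3 - 11*y^2 + 4*y - 80

Identify coefficients: p = 11, q = -6, r = -1.
Plug into h(y) = y^3 - p y^2 - 4 r y + (4 p r - q^2):
  h(y) = y^3 - (11) y^2 - 4*(-1) y + (4*(11)*(-1) - (-6)^2)
       = y^3 + (-11) y^2 + (4) y + (-80).
Simplifying: h(y) = y^3 - 11*y^2 + 4*y - 80.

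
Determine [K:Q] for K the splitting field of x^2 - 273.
[K:Q] = 2

The polynomial x^2 - 273 is irreducible over Q since 273 is not a perfect square. Its splitting field is Q(sqrt(273)), which has degree 2 over Q.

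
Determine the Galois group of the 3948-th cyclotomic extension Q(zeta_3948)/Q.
|Gal(Q(zeta_3948)/Q)| = phi(3948) = 1104; group ≅ (Z/3948Z)^* ≅ Z/2Z × Z/2Z × Z/6Z × Z/46Z

The n-th cyclotomic polynomial Φ_3948(x) is the minimal polynomial of zeta_3948 over Q and has degree phi(3948) = 1104. So Q(zeta_3948) is a degree-1104 Galois extension with Galois group (Z/3948Z)^*. By CRT, (Z/3948Z)^* ≅ (Z/4Z)^* × (Z/3Z)^* × (Z/7Z)^* × (Z/47Z)^*. Each prime-power unit group is (Z/4Z)^* ≅ Z/2Z; (Z/3Z)^* ≅ Z/2Z; (Z/7Z)^* ≅ Z/6Z; (Z/47Z)^* ≅ Z/46Z. Hence Gal(Q(zeta_3948)/Q) ≅ Z/2Z × Z/2Z × Z/6Z × Z/46Z.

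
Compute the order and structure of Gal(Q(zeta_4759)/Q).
|Gal(Q(zeta_4759)/Q)| = phi(4759) = 4758; group ≅ (Z/4759Z)^* ≅ Z/4758Z

The n-th cyclotomic polynomial Φ_4759(x) is the minimal polynomial of zeta_4759 over Q and has degree phi(4759) = 4758. So Q(zeta_4759) is a degree-4758 Galois extension with Galois group (Z/4759Z)^*. (Z/4759Z)^* is cyclic since 4759 is an odd prime power (or 4). Hence Gal(Q(zeta_4759)/Q) ≅ Z/4758Z.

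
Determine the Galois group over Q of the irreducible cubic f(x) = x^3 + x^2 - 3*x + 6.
Gal(K/Q) = S_3 (symmetric group of order 6)

Compute the discriminant of x^3 + (1)*x^2 + (-3)*x + (6): Δ = -1203. Since Δ is not a rational square, the Galois group is not contained in A_3; it must be the full S_3 (irreducibility of the cubic rules out anything smaller).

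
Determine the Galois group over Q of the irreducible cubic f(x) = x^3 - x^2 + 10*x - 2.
Gal(K/Q) = S_3 (symmetric group of order 6)

Compute the discriminant of x^3 + (-1)*x^2 + (10)*x + (-2): Δ = -3656. Since Δ is not a rational square, the Galois group is not contained in A_3; it must be the full S_3 (irreducibility of the cubic rules out anything smaller).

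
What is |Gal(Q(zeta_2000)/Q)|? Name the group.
|Gal(Q(zeta_2000)/Q)| = phi(2000) = 800; group ≅ (Z/2000Z)^* ≅ Z/2Z × Z/4Z × Z/100Z

The n-th cyclotomic polynomial Φ_2000(x) is the minimal polynomial of zeta_2000 over Q and has degree phi(2000) = 800. So Q(zeta_2000) is a degree-800 Galois extension with Galois group (Z/2000Z)^*. By CRT, (Z/2000Z)^* ≅ (Z/16Z)^* × (Z/125Z)^*. Each prime-power unit group is (Z/16Z)^* ≅ Z/2Z × Z/4Z; (Z/125Z)^* ≅ Z/100Z. Hence Gal(Q(zeta_2000)/Q) ≅ Z/2Z × Z/4Z × Z/100Z.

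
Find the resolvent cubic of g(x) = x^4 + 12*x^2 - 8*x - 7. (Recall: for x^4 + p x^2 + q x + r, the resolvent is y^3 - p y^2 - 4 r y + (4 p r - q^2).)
h(y) = y^3 - 12*y^2 + 28*y - 400

Identify coefficients: p = 12, q = -8, r = -7.
Plug into h(y) = y^3 - p y^2 - 4 r y + (4 p r - q^2):
  h(y) = y^3 - (12) y^2 - 4*(-7) y + (4*(12)*(-7) - (-8)^2)
       = y^3 + (-12) y^2 + (28) y + (-400).
Simplifying: h(y) = y^3 - 12*y^2 + 28*y - 400.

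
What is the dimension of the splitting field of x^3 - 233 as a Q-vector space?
[K:Q] = 6

x^3 - 233 has one real root r = 233^(1/3) and two complex roots r*zeta_3, r*zeta_3^2 where zeta_3 = e^(2*pi*i/3). The splitting field is Q(r, zeta_3). [Q(r):Q] = 3 and [Q(zeta_3):Q] = 2 with gcd = 1, so [Q(r, zeta_3):Q] = 3 * 2 = 6.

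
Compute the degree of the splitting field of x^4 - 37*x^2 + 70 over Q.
[K:Q] = 4

f factors as (x^2 - 35)(x^2 - 2); the splitting field is K = Q(sqrt(35), sqrt(2)). Since 35, 2, and 70 are all non-squares in Q, the three subfields Q(sqrt(35)), Q(sqrt(2)), Q(sqrt(70)) are distinct degree-2 extensions, so [K:Q] = 4 (Klein four Galois group).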